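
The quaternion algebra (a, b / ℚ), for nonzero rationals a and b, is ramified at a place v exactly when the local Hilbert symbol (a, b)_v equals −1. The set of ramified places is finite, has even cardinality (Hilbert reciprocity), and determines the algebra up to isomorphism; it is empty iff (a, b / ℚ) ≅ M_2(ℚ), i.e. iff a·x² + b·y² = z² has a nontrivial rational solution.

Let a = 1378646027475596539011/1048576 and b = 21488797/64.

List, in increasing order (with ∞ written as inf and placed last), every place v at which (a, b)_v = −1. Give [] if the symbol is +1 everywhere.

Mod squares: a ≡ 36859, b ≡ 21488797. Check v ∈ {∞, 2, 3, 11, 29, 31, 41, 53}.
v=3: a=3^4·(≡1), b=3^0·(≡1) mod 3; (1|3)=+1, (1|3)=+1; (−1)^{4·0·1}·(+1)^0·(+1)^4 = +1.
v=53: a=53^2·(≡28), b=53^1·(≡24) mod 53; (28|53)=+1, (24|53)=+1; (−1)^{2·1·26}·(+1)^1·(+1)^2 = +1.
v=∞: 36859 > 0 and 21488797 > 0  ⇒  (a,b)_∞ = +1.
v=31: a=31^3·(≡27), b=31^1·(≡29) mod 31; (27|31)=-1, (29|31)=-1; (−1)^{3·1·15}·(-1)^1·(-1)^3 = -1.
v=41: a=41^3·(≡14), b=41^1·(≡22) mod 41; (14|41)=-1, (22|41)=-1; (−1)^{3·1·20}·(-1)^1·(-1)^3 = +1.
v=29: a=29^3·(≡6), b=29^1·(≡12) mod 29; (6|29)=+1, (12|29)=-1; (−1)^{3·1·14}·(+1)^1·(-1)^3 = -1.
v=2: v_2(a)=-20, v_2(b)=-6; units ≡ 3, 5 (mod 8); ε·ε+αω+βω = 1·0+-20·1+-6·1 ≡ 0  ⇒  (a,b)_2 = +1.
v=11: a=11^2·(≡4), b=11^1·(≡9) mod 11; (4|11)=+1, (9|11)=+1; (−1)^{2·1·5}·(+1)^1·(+1)^2 = +1.
Ram(36859, 21488797) = {29, 31}; no ℚ_29-point on the conic.

[29, 31]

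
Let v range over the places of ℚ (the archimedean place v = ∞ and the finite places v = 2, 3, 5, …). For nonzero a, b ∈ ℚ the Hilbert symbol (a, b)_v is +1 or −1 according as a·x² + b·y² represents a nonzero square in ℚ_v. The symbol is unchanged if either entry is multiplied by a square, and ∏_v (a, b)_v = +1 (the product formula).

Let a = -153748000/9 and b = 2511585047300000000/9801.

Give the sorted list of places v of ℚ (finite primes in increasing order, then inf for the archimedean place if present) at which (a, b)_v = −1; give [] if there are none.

(a, b) ≡ (-1330, 17) mod (ℚ^×)²; places V = {2, 3, 5, 7, 11, 17, 19, ∞}.
(a,b)_3: α=-2, u≡2; β=-4, v≡2 (mod 3); (2|3)=-1, (2|3)=-1; sign (−1)^0·-1^-4·-1^-2 = +1.
(a,b)_∞: sgn(-1330)=−, sgn(17)=+, so +1.
(a,b)_5: α=3, u≡4; β=8, v≡3 (mod 5); (4|5)=+1, (3|5)=-1; sign (−1)^0·+1^8·-1^3 = -1.
(a,b)_2: α=5, β=8; u≡7, v≡1 (mod 8); ε(u)ε(v)=1·0, αω(v)=5·0, βω(u)=8·0; sum ≡ 0  ⇒  +1.
(a,b)_11: α=0, u≡5; β=-2, v≡8 (mod 11); (5|11)=+1, (8|11)=-1; sign (−1)^0·+1^-2·-1^0 = +1.
(a,b)_19: α=1, u≡9; β=2, v≡6 (mod 19); (9|19)=+1, (6|19)=+1; sign (−1)^0·+1^2·+1^1 = +1.
(a,b)_7: α=1, u≡6; β=2, v≡5 (mod 7); (6|7)=-1, (5|7)=-1; sign (−1)^0·-1^2·-1^1 = -1.
(a,b)_17: α=2, u≡13; β=5, v≡16 (mod 17); (13|17)=+1, (16|17)=+1; sign (−1)^0·+1^5·+1^2 = +1.
Ram(-1330, 17) = {5, 7}; no ℚ_5-point on the conic.

[5, 7]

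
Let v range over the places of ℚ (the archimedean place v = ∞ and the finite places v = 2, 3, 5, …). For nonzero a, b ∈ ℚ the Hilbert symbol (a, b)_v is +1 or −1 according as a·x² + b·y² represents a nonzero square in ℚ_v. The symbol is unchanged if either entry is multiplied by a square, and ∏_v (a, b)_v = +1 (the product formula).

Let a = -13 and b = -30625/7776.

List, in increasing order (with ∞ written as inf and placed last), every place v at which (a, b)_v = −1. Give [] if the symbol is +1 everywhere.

Mod squares: a ≡ -13, b ≡ -6. Check v ∈ {∞, 2, 3, 5, 7, 13}.
v=∞: -13 < 0 and -6 < 0  ⇒  (a,b)_∞ = -1.
v=5: a=5^0·(≡2), b=5^4·(≡1) mod 5; (2|5)=-1, (1|5)=+1; (−1)^{0·4·2}·(-1)^4·(+1)^0 = +1.
v=13: a=13^1·(≡12), b=13^0·(≡8) mod 13; (12|13)=+1, (8|13)=-1; (−1)^{1·0·6}·(+1)^0·(-1)^1 = -1.
v=7: a=7^0·(≡1), b=7^2·(≡2) mod 7; (1|7)=+1, (2|7)=+1; (−1)^{0·2·3}·(+1)^2·(+1)^0 = +1.
v=3: a=3^0·(≡2), b=3^-5·(≡1) mod 3; (2|3)=-1, (1|3)=+1; (−1)^{0·-5·1}·(-1)^-5·(+1)^0 = -1.
v=2: v_2(a)=0, v_2(b)=-5; units ≡ 3, 5 (mod 8); ε·ε+αω+βω = 1·0+0·1+-5·1 ≡ 1  ⇒  (a,b)_2 = -1.
(-13, -6 / ℚ) ramifies at {2, 3, 13, ∞}: a division algebra.

[2, 3, 13, inf]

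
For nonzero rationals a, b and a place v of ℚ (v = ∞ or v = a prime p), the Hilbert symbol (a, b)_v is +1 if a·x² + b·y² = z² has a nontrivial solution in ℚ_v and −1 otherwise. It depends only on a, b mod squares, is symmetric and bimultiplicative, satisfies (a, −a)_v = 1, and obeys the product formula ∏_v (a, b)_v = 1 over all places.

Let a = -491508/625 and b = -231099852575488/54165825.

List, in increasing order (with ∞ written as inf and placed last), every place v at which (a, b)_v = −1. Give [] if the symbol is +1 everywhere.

(a, b) ≡ (-1517, -6851) mod (ℚ^×)²; places V = {2, 3, 5, 7, 13, 17, 19, 31, 37, 41, 47, 53, ∞}.
(a,b)_∞: sgn(-1517)=−, sgn(-6851)=−, so -1.
(a,b)_3: α=4, u≡1; β=-2, v≡1 (mod 3); (1|3)=+1, (1|3)=+1; sign (−1)^0·+1^-2·+1^4 = +1.
(a,b)_2: α=2, β=8; u≡3, v≡5 (mod 8); ε(u)ε(v)=1·0, αω(v)=2·1, βω(u)=8·1; sum ≡ 0  ⇒  +1.
(a,b)_13: α=0, u≡9; β=1, v≡5 (mod 13); (9|13)=+1, (5|13)=-1; sign (−1)^0·+1^1·-1^0 = +1.
(a,b)_37: α=1, u≡28; β=0, v≡20 (mod 37); (28|37)=+1, (20|37)=-1; sign (−1)^0·+1^0·-1^1 = -1.
(a,b)_31: α=0, u≡18; β=1, v≡27 (mod 31); (18|31)=+1, (27|31)=-1; sign (−1)^0·+1^1·-1^0 = +1.
(a,b)_41: α=1, u≡23; β=0, v≡9 (mod 41); (23|41)=+1, (9|41)=+1; sign (−1)^0·+1^0·+1^1 = +1.
(a,b)_53: α=0, u≡18; β=2, v≡14 (mod 53); (18|53)=-1, (14|53)=-1; sign (−1)^0·-1^2·-1^0 = +1.
(a,b)_19: α=0, u≡8; β=2, v≡15 (mod 19); (8|19)=-1, (15|19)=-1; sign (−1)^0·-1^2·-1^0 = +1.
(a,b)_47: α=0, u≡8; β=2, v≡40 (mod 47); (8|47)=+1, (40|47)=-1; sign (−1)^0·+1^2·-1^0 = +1.
(a,b)_5: α=-4, u≡2; β=-2, v≡4 (mod 5); (2|5)=-1, (4|5)=+1; sign (−1)^0·-1^-2·+1^-4 = +1.
(a,b)_7: α=0, u≡2; β=-2, v≡1 (mod 7); (2|7)=+1, (1|7)=+1; sign (−1)^0·+1^-2·+1^0 = +1.
(a,b)_17: α=0, u≡1; β=-3, v≡10 (mod 17); (1|17)=+1, (10|17)=-1; sign (−1)^0·+1^-3·-1^0 = +1.
(-1517, -6851 / ℚ) ramifies at {37, ∞}: a division algebra.

[37, inf]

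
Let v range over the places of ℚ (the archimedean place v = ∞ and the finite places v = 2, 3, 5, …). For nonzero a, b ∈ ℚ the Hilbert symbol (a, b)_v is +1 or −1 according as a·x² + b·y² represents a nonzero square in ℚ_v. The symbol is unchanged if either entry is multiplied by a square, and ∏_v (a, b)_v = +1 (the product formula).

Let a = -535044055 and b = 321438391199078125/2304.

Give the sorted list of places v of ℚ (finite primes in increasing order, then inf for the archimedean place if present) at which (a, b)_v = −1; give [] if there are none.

[7, 13, 29, 43]

Mod squares: a ≡ -535044055, b ≡ 1189. Check v ∈ {∞, 2, 3, 5, 7, 13, 19, 23, 29, 41, 43}.
v=7: a=7^1·(≡4), b=7^2·(≡5) mod 7; (4|7)=+1, (5|7)=-1; (−1)^{1·2·3}·(+1)^2·(-1)^1 = -1.
v=3: a=3^0·(≡2), b=3^-2·(≡1) mod 3; (2|3)=-1, (1|3)=+1; (−1)^{0·-2·1}·(-1)^-2·(+1)^0 = +1.
v=2: v_2(a)=0, v_2(b)=-8; units ≡ 1, 5 (mod 8); ε·ε+αω+βω = 0·0+0·1+-8·0 ≡ 0  ⇒  (a,b)_2 = +1.
v=23: a=23^1·(≡13), b=23^2·(≡1) mod 23; (13|23)=+1, (1|23)=+1; (−1)^{1·2·11}·(+1)^2·(+1)^1 = +1.
v=29: a=29^1·(≡5), b=29^1·(≡3) mod 29; (5|29)=+1, (3|29)=-1; (−1)^{1·1·14}·(+1)^1·(-1)^1 = -1.
v=41: a=41^1·(≡35), b=41^1·(≡6) mod 41; (35|41)=-1, (6|41)=-1; (−1)^{1·1·20}·(-1)^1·(-1)^1 = +1.
v=13: a=13^1·(≡11), b=13^0·(≡8) mod 13; (11|13)=-1, (8|13)=-1; (−1)^{1·0·6}·(-1)^0·(-1)^1 = -1.
v=43: a=43^1·(≡25), b=43^2·(≡7) mod 43; (25|43)=+1, (7|43)=-1; (−1)^{1·2·21}·(+1)^2·(-1)^1 = -1.
v=5: a=5^1·(≡4), b=5^6·(≡4) mod 5; (4|5)=+1, (4|5)=+1; (−1)^{1·6·2}·(+1)^6·(+1)^1 = +1.
v=19: a=19^0·(≡11), b=19^2·(≡6) mod 19; (11|19)=+1, (6|19)=+1; (−1)^{0·2·9}·(+1)^2·(+1)^0 = +1.
v=∞: -535044055 < 0 and 1189 > 0  ⇒  (a,b)_∞ = +1.
(-535044055, 1189 / ℚ) ramifies at {7, 13, 29, 43}: a division algebra.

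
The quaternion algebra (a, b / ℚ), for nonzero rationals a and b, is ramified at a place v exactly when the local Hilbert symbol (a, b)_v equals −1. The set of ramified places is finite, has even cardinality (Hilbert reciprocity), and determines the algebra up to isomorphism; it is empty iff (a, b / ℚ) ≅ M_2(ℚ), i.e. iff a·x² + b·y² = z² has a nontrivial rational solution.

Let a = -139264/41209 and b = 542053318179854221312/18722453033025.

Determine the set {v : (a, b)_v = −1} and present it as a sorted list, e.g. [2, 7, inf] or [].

Mod squares: a ≡ -34, b ≡ 418. Check v ∈ {∞, 2, 3, 5, 7, 11, 13, 17, 19, 29, 37}.
v=17: a=17^1·(≡2), b=17^4·(≡11) mod 17; (2|17)=+1, (11|17)=-1; (−1)^{1·4·8}·(+1)^4·(-1)^1 = -1.
v=2: v_2(a)=13, v_2(b)=27; units ≡ 7, 1 (mod 8); ε·ε+αω+βω = 1·0+13·0+27·0 ≡ 0  ⇒  (a,b)_2 = +1.
v=7: a=7^-2·(≡1), b=7^-6·(≡5) mod 7; (1|7)=+1, (5|7)=-1; (−1)^{-2·-6·3}·(+1)^-6·(-1)^-2 = +1.
v=∞: -34 < 0 and 418 > 0  ⇒  (a,b)_∞ = +1.
v=5: a=5^0·(≡4), b=5^-2·(≡2) mod 5; (4|5)=+1, (2|5)=-1; (−1)^{0·-2·2}·(+1)^-2·(-1)^0 = +1.
v=37: a=37^0·(≡16), b=37^2·(≡33) mod 37; (16|37)=+1, (33|37)=+1; (−1)^{0·2·18}·(+1)^2·(+1)^0 = +1.
v=11: a=11^0·(≡6), b=11^1·(≡3) mod 11; (6|11)=-1, (3|11)=+1; (−1)^{0·1·5}·(-1)^1·(+1)^0 = -1.
v=13: a=13^0·(≡8), b=13^2·(≡2) mod 13; (8|13)=-1, (2|13)=-1; (−1)^{0·2·6}·(-1)^2·(-1)^0 = +1.
v=19: a=19^0·(≡16), b=19^1·(≡10) mod 19; (16|19)=+1, (10|19)=-1; (−1)^{0·1·9}·(+1)^1·(-1)^0 = +1.
v=3: a=3^0·(≡2), b=3^-2·(≡1) mod 3; (2|3)=-1, (1|3)=+1; (−1)^{0·-2·1}·(-1)^-2·(+1)^0 = +1.
v=29: a=29^-2·(≡20), b=29^-4·(≡3) mod 29; (20|29)=+1, (3|29)=-1; (−1)^{-2·-4·14}·(+1)^-4·(-1)^-2 = +1.
(-34, 418 / ℚ) ramifies at {11, 17}: a division algebra.

[11, 17]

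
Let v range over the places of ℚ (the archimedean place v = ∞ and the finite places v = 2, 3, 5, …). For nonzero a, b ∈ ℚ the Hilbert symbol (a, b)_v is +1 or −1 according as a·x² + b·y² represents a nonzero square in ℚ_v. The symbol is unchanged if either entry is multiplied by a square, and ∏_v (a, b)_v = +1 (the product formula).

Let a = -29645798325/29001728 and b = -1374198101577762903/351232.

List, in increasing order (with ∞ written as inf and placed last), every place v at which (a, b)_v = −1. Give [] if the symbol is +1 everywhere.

Mod squares: a ≡ -38874, b ≡ -3689. Check v ∈ {∞, 2, 3, 5, 7, 11, 13, 17, 19, 31}.
v=31: a=31^1·(≡12), b=31^3·(≡19) mod 31; (12|31)=-1, (19|31)=+1; (−1)^{1·3·15}·(-1)^3·(+1)^1 = +1.
v=7: a=7^-2·(≡4), b=7^-3·(≡3) mod 7; (4|7)=+1, (3|7)=-1; (−1)^{-2·-3·3}·(+1)^-3·(-1)^-2 = +1.
v=19: a=19^3·(≡11), b=19^4·(≡9) mod 19; (11|19)=+1, (9|19)=+1; (−1)^{3·4·9}·(+1)^4·(+1)^3 = +1.
v=3: a=3^1·(≡2), b=3^6·(≡1) mod 3; (2|3)=-1, (1|3)=+1; (−1)^{1·6·1}·(-1)^6·(+1)^1 = +1.
v=13: a=13^2·(≡10), b=13^4·(≡1) mod 13; (10|13)=+1, (1|13)=+1; (−1)^{2·4·6}·(+1)^4·(+1)^2 = +1.
v=∞: -38874 < 0 and -3689 < 0  ⇒  (a,b)_∞ = -1.
v=5: a=5^2·(≡4), b=5^0·(≡1) mod 5; (4|5)=+1, (1|5)=+1; (−1)^{2·0·2}·(+1)^0·(+1)^2 = +1.
v=11: a=11^1·(≡10), b=11^0·(≡10) mod 11; (10|11)=-1, (10|11)=-1; (−1)^{1·0·5}·(-1)^0·(-1)^1 = -1.
v=2: v_2(a)=-11, v_2(b)=-10; units ≡ 3, 7 (mod 8); ε·ε+αω+βω = 1·1+-11·0+-10·1 ≡ 1  ⇒  (a,b)_2 = -1.
v=17: a=17^-2·(≡5), b=17^1·(≡13) mod 17; (5|17)=-1, (13|17)=+1; (−1)^{-2·1·8}·(-1)^1·(+1)^-2 = -1.
|Ram(-38874, -3689)| = 4, even; anisotropic at {2, 11, 17, ∞}.

[2, 11, 17, inf]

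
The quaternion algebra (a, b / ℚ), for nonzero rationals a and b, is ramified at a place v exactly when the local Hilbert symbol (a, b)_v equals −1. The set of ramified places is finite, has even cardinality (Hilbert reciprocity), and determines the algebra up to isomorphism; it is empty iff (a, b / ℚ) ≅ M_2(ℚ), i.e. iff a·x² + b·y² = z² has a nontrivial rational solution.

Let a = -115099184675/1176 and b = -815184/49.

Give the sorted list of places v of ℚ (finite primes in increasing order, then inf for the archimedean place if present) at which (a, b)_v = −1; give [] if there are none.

(a, b) ≡ (-95584098, -629) mod (ℚ^×)²; places V = {2, 3, 5, 7, 17, 19, 31, 37, 43, ∞}.
(a,b)_2: α=-3, β=4; u≡7, v≡3 (mod 8); ε(u)ε(v)=1·1, αω(v)=-3·1, βω(u)=4·0; sum ≡ 0  ⇒  +1.
(a,b)_43: α=1, u≡32; β=0, v≡16 (mod 43); (32|43)=-1, (16|43)=+1; sign (−1)^0·-1^0·+1^1 = +1.
(a,b)_17: α=3, u≡7; β=1, v≡6 (mod 17); (7|17)=-1, (6|17)=-1; sign (−1)^0·-1^1·-1^3 = +1.
(a,b)_19: α=1, u≡15; β=0, v≡1 (mod 19); (15|19)=-1, (1|19)=+1; sign (−1)^0·-1^0·+1^1 = +1.
(a,b)_37: α=1, u≡6; β=1, v≡14 (mod 37); (6|37)=-1, (14|37)=-1; sign (−1)^0·-1^1·-1^1 = +1.
(a,b)_31: α=1, u≡6; β=0, v≡3 (mod 31); (6|31)=-1, (3|31)=-1; sign (−1)^0·-1^0·-1^1 = -1.
(a,b)_5: α=2, u≡3; β=0, v≡4 (mod 5); (3|5)=-1, (4|5)=+1; sign (−1)^0·-1^0·+1^2 = +1.
(a,b)_7: α=-2, u≡5; β=-2, v≡1 (mod 7); (5|7)=-1, (1|7)=+1; sign (−1)^0·-1^-2·+1^-2 = +1.
(a,b)_3: α=-1, u≡2; β=4, v≡1 (mod 3); (2|3)=-1, (1|3)=+1; sign (−1)^0·-1^4·+1^-1 = +1.
(a,b)_∞: sgn(-95584098)=−, sgn(-629)=−, so -1.
Ram(-95584098, -629) = {31, ∞}; no ℚ_31-point on the conic.

[31, inf]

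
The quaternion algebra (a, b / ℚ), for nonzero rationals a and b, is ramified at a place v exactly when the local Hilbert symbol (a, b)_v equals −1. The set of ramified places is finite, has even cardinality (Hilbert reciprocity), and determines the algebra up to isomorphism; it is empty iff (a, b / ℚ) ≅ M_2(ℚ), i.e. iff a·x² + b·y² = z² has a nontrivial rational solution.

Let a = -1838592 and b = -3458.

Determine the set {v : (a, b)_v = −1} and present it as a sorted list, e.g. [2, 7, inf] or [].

Mod squares: a ≡ -798, b ≡ -3458. Check v ∈ {∞, 2, 3, 7, 13, 19}.
v=19: a=19^1·(≡18), b=19^1·(≡8) mod 19; (18|19)=-1, (8|19)=-1; (−1)^{1·1·9}·(-1)^1·(-1)^1 = -1.
v=∞: -798 < 0 and -3458 < 0  ⇒  (a,b)_∞ = -1.
v=7: a=7^1·(≡5), b=7^1·(≡3) mod 7; (5|7)=-1, (3|7)=-1; (−1)^{1·1·3}·(-1)^1·(-1)^1 = -1.
v=3: a=3^3·(≡1), b=3^0·(≡1) mod 3; (1|3)=+1, (1|3)=+1; (−1)^{3·0·1}·(+1)^0·(+1)^3 = +1.
v=2: v_2(a)=9, v_2(b)=1; units ≡ 1, 7 (mod 8); ε·ε+αω+βω = 0·1+9·0+1·0 ≡ 0  ⇒  (a,b)_2 = +1.
v=13: a=13^0·(≡11), b=13^1·(≡7) mod 13; (11|13)=-1, (7|13)=-1; (−1)^{0·1·6}·(-1)^1·(-1)^0 = -1.
(-798, -3458 / ℚ) ramifies at {7, 13, 19, ∞}: a division algebra.

[7, 13, 19, inf]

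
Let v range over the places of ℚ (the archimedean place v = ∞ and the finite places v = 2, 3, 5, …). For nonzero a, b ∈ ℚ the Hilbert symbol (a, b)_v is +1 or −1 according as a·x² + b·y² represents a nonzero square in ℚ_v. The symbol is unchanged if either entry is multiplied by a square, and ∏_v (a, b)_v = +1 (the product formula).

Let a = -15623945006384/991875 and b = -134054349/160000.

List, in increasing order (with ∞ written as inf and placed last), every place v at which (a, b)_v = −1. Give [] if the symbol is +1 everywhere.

[2, 3, 13, inf]

Mod squares: a ≡ -33, b ≡ -429. Check v ∈ {∞, 2, 3, 5, 11, 13, 23, 41, 43}.
v=11: a=11^1·(≡10), b=11^1·(≡4) mod 11; (10|11)=-1, (4|11)=+1; (−1)^{1·1·5}·(-1)^1·(+1)^1 = +1.
v=∞: -33 < 0 and -429 < 0  ⇒  (a,b)_∞ = -1.
v=13: a=13^4·(≡7), b=13^3·(≡2) mod 13; (7|13)=-1, (2|13)=-1; (−1)^{4·3·6}·(-1)^3·(-1)^4 = -1.
v=43: a=43^2·(≡24), b=43^2·(≡1) mod 43; (24|43)=+1, (1|43)=+1; (−1)^{2·2·21}·(+1)^2·(+1)^2 = +1.
v=2: v_2(a)=4, v_2(b)=-8; units ≡ 7, 3 (mod 8); ε·ε+αω+βω = 1·1+4·1+-8·0 ≡ 1  ⇒  (a,b)_2 = -1.
v=5: a=5^-4·(≡3), b=5^-4·(≡1) mod 5; (3|5)=-1, (1|5)=+1; (−1)^{-4·-4·2}·(-1)^-4·(+1)^-4 = +1.
v=23: a=23^-2·(≡9), b=23^0·(≡2) mod 23; (9|23)=+1, (2|23)=+1; (−1)^{-2·0·11}·(+1)^0·(+1)^-2 = +1.
v=41: a=41^2·(≡10), b=41^0·(≡29) mod 41; (10|41)=+1, (29|41)=-1; (−1)^{2·0·20}·(+1)^0·(-1)^2 = +1.
v=3: a=3^-1·(≡1), b=3^1·(≡1) mod 3; (1|3)=+1, (1|3)=+1; (−1)^{-1·1·1}·(+1)^1·(+1)^-1 = -1.
|Ram(-33, -429)| = 4, even; anisotropic at {2, 3, 13, ∞}.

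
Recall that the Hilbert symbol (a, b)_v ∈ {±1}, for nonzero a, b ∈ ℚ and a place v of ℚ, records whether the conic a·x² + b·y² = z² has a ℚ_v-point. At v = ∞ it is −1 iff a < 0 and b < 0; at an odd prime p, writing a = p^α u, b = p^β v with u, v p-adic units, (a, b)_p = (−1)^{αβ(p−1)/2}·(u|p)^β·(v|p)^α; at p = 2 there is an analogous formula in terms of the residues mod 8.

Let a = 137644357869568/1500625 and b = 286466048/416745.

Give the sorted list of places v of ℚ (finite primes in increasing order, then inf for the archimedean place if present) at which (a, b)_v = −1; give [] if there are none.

Mod squares: a ≡ 22, b ≡ 210. Check v ∈ {∞, 2, 3, 5, 7, 11, 17, 19}.
v=17: a=17^2·(≡5), b=17^2·(≡14) mod 17; (5|17)=-1, (14|17)=-1; (−1)^{2·2·8}·(-1)^2·(-1)^2 = +1.
v=2: v_2(a)=13, v_2(b)=13; units ≡ 3, 1 (mod 8); ε·ε+αω+βω = 1·0+13·0+13·1 ≡ 1  ⇒  (a,b)_2 = -1.
v=7: a=7^-4·(≡2), b=7^-3·(≡2) mod 7; (2|7)=+1, (2|7)=+1; (−1)^{-4·-3·3}·(+1)^-3·(+1)^-4 = +1.
v=∞: 22 > 0 and 210 > 0  ⇒  (a,b)_∞ = +1.
v=19: a=19^2·(≡13), b=19^0·(≡11) mod 19; (13|19)=-1, (11|19)=+1; (−1)^{2·0·9}·(-1)^0·(+1)^2 = +1.
v=3: a=3^0·(≡1), b=3^-5·(≡1) mod 3; (1|3)=+1, (1|3)=+1; (−1)^{0·-5·1}·(+1)^-5·(+1)^0 = +1.
v=11: a=11^5·(≡8), b=11^2·(≡9) mod 11; (8|11)=-1, (9|11)=+1; (−1)^{5·2·5}·(-1)^2·(+1)^5 = +1.
v=5: a=5^-4·(≡3), b=5^-1·(≡2) mod 5; (3|5)=-1, (2|5)=-1; (−1)^{-4·-1·2}·(-1)^-1·(-1)^-4 = -1.
(22, 210 / ℚ) ramifies at {2, 5}: a division algebra.

[2, 5]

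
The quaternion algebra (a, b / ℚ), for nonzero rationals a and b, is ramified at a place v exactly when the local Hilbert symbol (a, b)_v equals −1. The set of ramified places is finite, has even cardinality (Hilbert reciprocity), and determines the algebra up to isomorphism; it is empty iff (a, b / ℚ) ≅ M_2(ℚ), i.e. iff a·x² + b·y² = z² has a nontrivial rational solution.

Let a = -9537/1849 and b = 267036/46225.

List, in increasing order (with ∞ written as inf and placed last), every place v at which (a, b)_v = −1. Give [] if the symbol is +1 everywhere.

Mod squares: a ≡ -33, b ≡ 231. Check v ∈ {∞, 2, 3, 5, 7, 11, 17, 43}.
v=11: a=11^1·(≡2), b=11^1·(≡7) mod 11; (2|11)=-1, (7|11)=-1; (−1)^{1·1·5}·(-1)^1·(-1)^1 = -1.
v=∞: -33 < 0 and 231 > 0  ⇒  (a,b)_∞ = +1.
v=3: a=3^1·(≡1), b=3^1·(≡2) mod 3; (1|3)=+1, (2|3)=-1; (−1)^{1·1·1}·(+1)^1·(-1)^1 = +1.
v=2: v_2(a)=0, v_2(b)=2; units ≡ 7, 7 (mod 8); ε·ε+αω+βω = 1·1+0·0+2·0 ≡ 1  ⇒  (a,b)_2 = -1.
v=7: a=7^0·(≡4), b=7^1·(≡3) mod 7; (4|7)=+1, (3|7)=-1; (−1)^{0·1·3}·(+1)^1·(-1)^0 = +1.
v=43: a=43^-2·(≡9), b=43^-2·(≡14) mod 43; (9|43)=+1, (14|43)=+1; (−1)^{-2·-2·21}·(+1)^-2·(+1)^-2 = +1.
v=17: a=17^2·(≡4), b=17^2·(≡3) mod 17; (4|17)=+1, (3|17)=-1; (−1)^{2·2·8}·(+1)^2·(-1)^2 = +1.
v=5: a=5^0·(≡2), b=5^-2·(≡4) mod 5; (2|5)=-1, (4|5)=+1; (−1)^{0·-2·2}·(-1)^-2·(+1)^0 = +1.
(-33, 231 / ℚ) ramifies at {2, 11}: a division algebra.

[2, 11]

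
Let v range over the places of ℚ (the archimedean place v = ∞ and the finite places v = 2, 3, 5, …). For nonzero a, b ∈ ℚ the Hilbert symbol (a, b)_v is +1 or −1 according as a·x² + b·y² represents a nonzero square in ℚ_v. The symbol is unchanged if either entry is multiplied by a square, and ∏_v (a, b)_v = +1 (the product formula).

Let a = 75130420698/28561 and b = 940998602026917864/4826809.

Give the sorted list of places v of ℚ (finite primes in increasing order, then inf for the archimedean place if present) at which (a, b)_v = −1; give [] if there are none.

Mod squares: a ≡ 58, b ≡ 2666. Check v ∈ {∞, 2, 3, 13, 29, 31, 43}.
v=31: a=31^2·(≡27), b=31^3·(≡3) mod 31; (27|31)=-1, (3|31)=-1; (−1)^{2·3·15}·(-1)^3·(-1)^2 = -1.
v=∞: 58 > 0 and 2666 > 0  ⇒  (a,b)_∞ = +1.
v=3: a=3^6·(≡1), b=3^10·(≡2) mod 3; (1|3)=+1, (2|3)=-1; (−1)^{6·10·1}·(+1)^10·(-1)^6 = +1.
v=29: a=29^1·(≡27), b=29^2·(≡27) mod 29; (27|29)=-1, (27|29)=-1; (−1)^{1·2·14}·(-1)^2·(-1)^1 = -1.
v=2: v_2(a)=1, v_2(b)=3; units ≡ 5, 5 (mod 8); ε·ε+αω+βω = 0·0+1·1+3·1 ≡ 0  ⇒  (a,b)_2 = +1.
v=43: a=43^2·(≡36), b=43^3·(≡29) mod 43; (36|43)=+1, (29|43)=-1; (−1)^{2·3·21}·(+1)^3·(-1)^2 = +1.
v=13: a=13^-4·(≡8), b=13^-6·(≡1) mod 13; (8|13)=-1, (1|13)=+1; (−1)^{-4·-6·6}·(-1)^-6·(+1)^-4 = +1.
(58, 2666 / ℚ) ramifies at {29, 31}: a division algebra.

[29, 31]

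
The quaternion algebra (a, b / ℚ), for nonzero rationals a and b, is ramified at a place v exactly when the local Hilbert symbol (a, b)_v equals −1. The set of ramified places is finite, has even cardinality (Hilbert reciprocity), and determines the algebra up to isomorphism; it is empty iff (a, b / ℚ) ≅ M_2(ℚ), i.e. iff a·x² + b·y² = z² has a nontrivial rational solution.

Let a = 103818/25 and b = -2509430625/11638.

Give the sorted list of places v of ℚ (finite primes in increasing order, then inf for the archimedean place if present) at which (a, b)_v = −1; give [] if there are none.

[3, 11, 31, 41]

Mod squares: a ≡ 858, b ≡ -1090518. Check v ∈ {∞, 2, 3, 5, 11, 13, 23, 31, 41}.
v=41: a=41^0·(≡15), b=41^1·(≡35) mod 41; (15|41)=-1, (35|41)=-1; (−1)^{0·1·20}·(-1)^1·(-1)^0 = -1.
v=2: v_2(a)=1, v_2(b)=-1; units ≡ 5, 5 (mod 8); ε·ε+αω+βω = 0·0+1·1+-1·1 ≡ 0  ⇒  (a,b)_2 = +1.
v=11: a=11^3·(≡4), b=11^-1·(≡1) mod 11; (4|11)=+1, (1|11)=+1; (−1)^{3·-1·5}·(+1)^-1·(+1)^3 = -1.
v=∞: 858 > 0 and -1090518 < 0  ⇒  (a,b)_∞ = +1.
v=3: a=3^1·(≡1), b=3^5·(≡1) mod 3; (1|3)=+1, (1|3)=+1; (−1)^{1·5·1}·(+1)^5·(+1)^1 = -1.
v=13: a=13^1·(≡9), b=13^1·(≡9) mod 13; (9|13)=+1, (9|13)=+1; (−1)^{1·1·6}·(+1)^1·(+1)^1 = +1.
v=23: a=23^0·(≡21), b=23^-2·(≡8) mod 23; (21|23)=-1, (8|23)=+1; (−1)^{0·-2·11}·(-1)^-2·(+1)^0 = +1.
v=31: a=31^0·(≡26), b=31^1·(≡2) mod 31; (26|31)=-1, (2|31)=+1; (−1)^{0·1·15}·(-1)^1·(+1)^0 = -1.
v=5: a=5^-2·(≡3), b=5^4·(≡2) mod 5; (3|5)=-1, (2|5)=-1; (−1)^{-2·4·2}·(-1)^4·(-1)^-2 = +1.
|Ram(858, -1090518)| = 4, even; anisotropic at {3, 11, 31, 41}.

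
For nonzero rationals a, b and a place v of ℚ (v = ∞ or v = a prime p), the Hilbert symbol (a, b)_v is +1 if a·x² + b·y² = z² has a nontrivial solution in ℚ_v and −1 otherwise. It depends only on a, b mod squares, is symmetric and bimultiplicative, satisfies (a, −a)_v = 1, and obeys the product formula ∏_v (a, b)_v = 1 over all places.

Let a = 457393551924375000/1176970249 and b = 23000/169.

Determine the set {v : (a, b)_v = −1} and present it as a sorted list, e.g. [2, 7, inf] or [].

Mod squares: a ≡ 3910, b ≡ 230. Check v ∈ {∞, 2, 3, 5, 7, 11, 13, 17, 19, 23, 29}.
v=5: a=5^7·(≡3), b=5^3·(≡1) mod 5; (3|5)=-1, (1|5)=+1; (−1)^{7·3·2}·(-1)^3·(+1)^7 = -1.
v=13: a=13^-4·(≡1), b=13^-2·(≡3) mod 13; (1|13)=+1, (3|13)=+1; (−1)^{-4·-2·6}·(+1)^-2·(+1)^-4 = +1.
v=2: v_2(a)=3, v_2(b)=3; units ≡ 3, 3 (mod 8); ε·ε+αω+βω = 1·1+3·1+3·1 ≡ 1  ⇒  (a,b)_2 = -1.
v=19: a=19^2·(≡12), b=19^0·(≡14) mod 19; (12|19)=-1, (14|19)=-1; (−1)^{2·0·9}·(-1)^0·(-1)^2 = +1.
v=3: a=3^4·(≡1), b=3^0·(≡2) mod 3; (1|3)=+1, (2|3)=-1; (−1)^{4·0·1}·(+1)^0·(-1)^4 = +1.
v=∞: 3910 > 0 and 230 > 0  ⇒  (a,b)_∞ = +1.
v=17: a=17^1·(≡16), b=17^0·(≡1) mod 17; (16|17)=+1, (1|17)=+1; (−1)^{1·0·8}·(+1)^0·(+1)^1 = +1.
v=7: a=7^-2·(≡4), b=7^0·(≡5) mod 7; (4|7)=+1, (5|7)=-1; (−1)^{-2·0·3}·(+1)^0·(-1)^-2 = +1.
v=23: a=23^3·(≡2), b=23^1·(≡10) mod 23; (2|23)=+1, (10|23)=-1; (−1)^{3·1·11}·(+1)^1·(-1)^3 = +1.
v=29: a=29^-2·(≡6), b=29^0·(≡11) mod 29; (6|29)=+1, (11|29)=-1; (−1)^{-2·0·14}·(+1)^0·(-1)^-2 = +1.
v=11: a=11^2·(≡9), b=11^0·(≡8) mod 11; (9|11)=+1, (8|11)=-1; (−1)^{2·0·5}·(+1)^0·(-1)^2 = +1.
Ram(3910, 230) = {2, 5}; no ℚ_2-point on the conic.

[2, 5]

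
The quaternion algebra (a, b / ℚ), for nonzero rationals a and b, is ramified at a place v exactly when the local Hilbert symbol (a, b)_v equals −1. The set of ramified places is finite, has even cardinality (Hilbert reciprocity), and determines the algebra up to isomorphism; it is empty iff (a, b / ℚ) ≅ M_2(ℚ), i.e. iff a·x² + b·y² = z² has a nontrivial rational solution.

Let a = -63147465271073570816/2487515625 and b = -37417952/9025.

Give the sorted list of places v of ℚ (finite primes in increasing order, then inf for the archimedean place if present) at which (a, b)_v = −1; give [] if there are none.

[2, 17, 37, inf]

Mod squares: a ≡ -74, b ≡ -13838. Check v ∈ {∞, 2, 3, 5, 7, 11, 13, 17, 19, 31, 37}.
v=5: a=5^-6·(≡4), b=5^-2·(≡3) mod 5; (4|5)=+1, (3|5)=-1; (−1)^{-6·-2·2}·(+1)^-2·(-1)^-6 = +1.
v=3: a=3^-2·(≡1), b=3^0·(≡1) mod 3; (1|3)=+1, (1|3)=+1; (−1)^{-2·0·1}·(+1)^0·(+1)^-2 = +1.
v=31: a=31^2·(≡2), b=31^0·(≡10) mod 31; (2|31)=+1, (10|31)=+1; (−1)^{2·0·15}·(+1)^0·(+1)^2 = +1.
v=7: a=7^-2·(≡5), b=7^0·(≡1) mod 7; (5|7)=-1, (1|7)=+1; (−1)^{-2·0·3}·(-1)^0·(+1)^-2 = +1.
v=19: a=19^-2·(≡18), b=19^-2·(≡13) mod 19; (18|19)=-1, (13|19)=-1; (−1)^{-2·-2·9}·(-1)^-2·(-1)^-2 = +1.
v=37: a=37^3·(≡18), b=37^1·(≡4) mod 37; (18|37)=-1, (4|37)=+1; (−1)^{3·1·18}·(-1)^1·(+1)^3 = -1.
v=∞: -74 < 0 and -13838 < 0  ⇒  (a,b)_∞ = -1.
v=13: a=13^2·(≡10), b=13^2·(≡7) mod 13; (10|13)=+1, (7|13)=-1; (−1)^{2·2·6}·(+1)^2·(-1)^2 = +1.
v=2: v_2(a)=19, v_2(b)=5; units ≡ 3, 1 (mod 8); ε·ε+αω+βω = 1·0+19·0+5·1 ≡ 1  ⇒  (a,b)_2 = -1.
v=11: a=11^4·(≡5), b=11^1·(≡6) mod 11; (5|11)=+1, (6|11)=-1; (−1)^{4·1·5}·(+1)^1·(-1)^4 = +1.
v=17: a=17^0·(≡14), b=17^1·(≡16) mod 17; (14|17)=-1, (16|17)=+1; (−1)^{0·1·8}·(-1)^1·(+1)^0 = -1.
Ram(-74, -13838) = {2, 17, 37, ∞}; no ℚ_2-point on the conic.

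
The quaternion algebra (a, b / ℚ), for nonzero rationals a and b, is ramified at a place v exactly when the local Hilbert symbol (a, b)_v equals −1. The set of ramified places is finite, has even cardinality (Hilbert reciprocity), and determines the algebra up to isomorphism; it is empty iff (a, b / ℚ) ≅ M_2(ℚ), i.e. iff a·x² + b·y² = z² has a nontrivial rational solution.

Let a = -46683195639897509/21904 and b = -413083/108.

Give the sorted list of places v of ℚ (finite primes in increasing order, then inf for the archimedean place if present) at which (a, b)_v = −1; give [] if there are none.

[2, 7, 17, inf]

(a, b) ≡ (-2261, -561) mod (ℚ^×)²; places V = {2, 3, 7, 11, 17, 19, 37, 47, ∞}.
(a,b)_7: α=1, u≡5; β=0, v≡5 (mod 7); (5|7)=-1, (5|7)=-1; sign (−1)^0·-1^0·-1^1 = -1.
(a,b)_∞: sgn(-2261)=−, sgn(-561)=−, so -1.
(a,b)_2: α=-4, β=-2; u≡3, v≡7 (mod 8); ε(u)ε(v)=1·1, αω(v)=-4·0, βω(u)=-2·1; sum ≡ 1  ⇒  -1.
(a,b)_3: α=0, u≡1; β=-3, v≡2 (mod 3); (1|3)=+1, (2|3)=-1; sign (−1)^0·+1^-3·-1^0 = +1.
(a,b)_17: α=3, u≡10; β=1, v≡16 (mod 17); (10|17)=-1, (16|17)=+1; sign (−1)^0·-1^1·+1^3 = -1.
(a,b)_37: α=-2, u≡11; β=0, v≡5 (mod 37); (11|37)=+1, (5|37)=-1; sign (−1)^0·+1^0·-1^-2 = +1.
(a,b)_11: α=4, u≡9; β=1, v≡5 (mod 11); (9|11)=+1, (5|11)=+1; sign (−1)^0·+1^1·+1^4 = +1.
(a,b)_19: α=1, u≡3; β=0, v≡7 (mod 19); (3|19)=-1, (7|19)=+1; sign (−1)^0·-1^0·+1^1 = +1.
(a,b)_47: α=4, u≡3; β=2, v≡37 (mod 47); (3|47)=+1, (37|47)=+1; sign (−1)^0·+1^2·+1^4 = +1.
Ram(-2261, -561) = {2, 7, 17, ∞}; no ℚ_2-point on the conic.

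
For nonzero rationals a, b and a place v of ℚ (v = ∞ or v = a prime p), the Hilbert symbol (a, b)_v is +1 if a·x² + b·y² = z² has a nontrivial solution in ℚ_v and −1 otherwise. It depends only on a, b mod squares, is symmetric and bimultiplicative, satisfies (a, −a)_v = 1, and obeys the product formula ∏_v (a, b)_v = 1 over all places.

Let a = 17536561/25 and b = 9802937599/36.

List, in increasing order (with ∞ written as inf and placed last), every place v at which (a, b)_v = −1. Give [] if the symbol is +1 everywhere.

(a, b) ≡ (357889, 108199) mod (ℚ^×)²; places V = {2, 3, 5, 7, 13, 29, 41, 43, ∞}.
(a,b)_2: α=0, β=-2; u≡1, v≡7 (mod 8); ε(u)ε(v)=0·1, αω(v)=0·0, βω(u)=-2·0; sum ≡ 0  ⇒  +1.
(a,b)_5: α=-2, u≡1; β=0, v≡4 (mod 5); (1|5)=+1, (4|5)=+1; sign (−1)^0·+1^0·+1^-2 = +1.
(a,b)_29: α=1, u≡7; β=1, v≡26 (mod 29); (7|29)=+1, (26|29)=-1; sign (−1)^0·+1^1·-1^1 = -1.
(a,b)_13: α=0, u≡10; β=1, v≡9 (mod 13); (10|13)=+1, (9|13)=+1; sign (−1)^0·+1^1·+1^0 = +1.
(a,b)_3: α=0, u≡1; β=-2, v≡1 (mod 3); (1|3)=+1, (1|3)=+1; sign (−1)^0·+1^-2·+1^0 = +1.
(a,b)_7: α=3, u≡5; β=3, v≡1 (mod 7); (5|7)=-1, (1|7)=+1; sign (−1)^1·-1^3·+1^3 = +1.
(a,b)_43: α=1, u≡35; β=2, v≡9 (mod 43); (35|43)=+1, (9|43)=+1; sign (−1)^0·+1^2·+1^1 = +1.
(a,b)_∞: sgn(357889)=+, sgn(108199)=+, so +1.
(a,b)_41: α=1, u≡2; β=1, v≡27 (mod 41); (2|41)=+1, (27|41)=-1; sign (−1)^0·+1^1·-1^1 = -1.
|Ram(357889, 108199)| = 2, even; anisotropic at {29, 41}.

[29, 41]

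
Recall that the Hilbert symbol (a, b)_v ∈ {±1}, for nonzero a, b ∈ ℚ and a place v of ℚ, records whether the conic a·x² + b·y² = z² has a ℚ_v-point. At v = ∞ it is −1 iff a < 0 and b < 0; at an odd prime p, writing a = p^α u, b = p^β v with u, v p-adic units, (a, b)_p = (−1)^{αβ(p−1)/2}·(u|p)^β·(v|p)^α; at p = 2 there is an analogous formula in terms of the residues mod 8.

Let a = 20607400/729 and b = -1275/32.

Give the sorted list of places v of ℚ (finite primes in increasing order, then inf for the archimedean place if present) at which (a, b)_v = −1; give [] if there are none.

[11, 17, 19, 29]

Mod squares: a ≡ 206074, b ≡ -102. Check v ∈ {∞, 2, 3, 5, 11, 17, 19, 29}.
v=11: a=11^1·(≡4), b=11^0·(≡10) mod 11; (4|11)=+1, (10|11)=-1; (−1)^{1·0·5}·(+1)^0·(-1)^1 = -1.
v=2: v_2(a)=3, v_2(b)=-5; units ≡ 5, 5 (mod 8); ε·ε+αω+βω = 0·0+3·1+-5·1 ≡ 0  ⇒  (a,b)_2 = +1.
v=∞: 206074 > 0 and -102 < 0  ⇒  (a,b)_∞ = +1.
v=3: a=3^-6·(≡1), b=3^1·(≡2) mod 3; (1|3)=+1, (2|3)=-1; (−1)^{-6·1·1}·(+1)^1·(-1)^-6 = +1.
v=19: a=19^1·(≡6), b=19^0·(≡13) mod 19; (6|19)=+1, (13|19)=-1; (−1)^{1·0·9}·(+1)^0·(-1)^1 = -1.
v=17: a=17^1·(≡1), b=17^1·(≡12) mod 17; (1|17)=+1, (12|17)=-1; (−1)^{1·1·8}·(+1)^1·(-1)^1 = -1.
v=29: a=29^1·(≡25), b=29^0·(≡10) mod 29; (25|29)=+1, (10|29)=-1; (−1)^{1·0·14}·(+1)^0·(-1)^1 = -1.
v=5: a=5^2·(≡4), b=5^2·(≡2) mod 5; (4|5)=+1, (2|5)=-1; (−1)^{2·2·2}·(+1)^2·(-1)^2 = +1.
|Ram(206074, -102)| = 4, even; anisotropic at {11, 17, 19, 29}.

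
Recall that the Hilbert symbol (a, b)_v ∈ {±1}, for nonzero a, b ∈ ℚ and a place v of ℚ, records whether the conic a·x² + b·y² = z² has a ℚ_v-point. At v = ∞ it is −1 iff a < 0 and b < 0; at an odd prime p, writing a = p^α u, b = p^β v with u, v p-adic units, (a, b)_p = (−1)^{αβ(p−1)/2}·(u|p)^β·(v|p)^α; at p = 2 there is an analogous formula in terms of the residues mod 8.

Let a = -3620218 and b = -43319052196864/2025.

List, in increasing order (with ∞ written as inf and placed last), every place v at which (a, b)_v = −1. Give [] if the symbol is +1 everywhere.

(a, b) ≡ (-73882, -31) mod (ℚ^×)²; places V = {2, 3, 5, 7, 17, 31, 41, 53, ∞}.
(a,b)_17: α=1, u≡5; β=2, v≡3 (mod 17); (5|17)=-1, (3|17)=-1; sign (−1)^0·-1^2·-1^1 = -1.
(a,b)_53: α=1, u≡11; β=2, v≡3 (mod 53); (11|53)=+1, (3|53)=-1; sign (−1)^0·+1^2·-1^1 = -1.
(a,b)_31: α=0, u≡24; β=1, v≡22 (mod 31); (24|31)=-1, (22|31)=-1; sign (−1)^0·-1^1·-1^0 = -1.
(a,b)_3: α=0, u≡2; β=-4, v≡2 (mod 3); (2|3)=-1, (2|3)=-1; sign (−1)^0·-1^-4·-1^0 = +1.
(a,b)_7: α=2, u≡3; β=0, v≡2 (mod 7); (3|7)=-1, (2|7)=+1; sign (−1)^0·-1^0·+1^2 = +1.
(a,b)_41: α=1, u≡16; β=2, v≡25 (mod 41); (16|41)=+1, (25|41)=+1; sign (−1)^0·+1^2·+1^1 = +1.
(a,b)_∞: sgn(-73882)=−, sgn(-31)=−, so -1.
(a,b)_2: α=1, β=10; u≡3, v≡1 (mod 8); ε(u)ε(v)=1·0, αω(v)=1·0, βω(u)=10·1; sum ≡ 0  ⇒  +1.
(a,b)_5: α=0, u≡2; β=-2, v≡1 (mod 5); (2|5)=-1, (1|5)=+1; sign (−1)^0·-1^-2·+1^0 = +1.
Ram(-73882, -31) = {17, 31, 53, ∞}; no ℚ_17-point on the conic.

[17, 31, 53, inf]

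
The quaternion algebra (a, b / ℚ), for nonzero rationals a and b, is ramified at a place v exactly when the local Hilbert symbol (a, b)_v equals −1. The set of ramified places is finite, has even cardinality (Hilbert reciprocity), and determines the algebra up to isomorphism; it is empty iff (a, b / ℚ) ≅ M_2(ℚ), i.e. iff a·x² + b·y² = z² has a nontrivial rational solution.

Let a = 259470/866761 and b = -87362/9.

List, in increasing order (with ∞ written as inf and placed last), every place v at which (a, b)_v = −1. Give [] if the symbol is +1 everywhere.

Mod squares: a ≡ 30, b ≡ -2. Check v ∈ {∞, 2, 3, 5, 7, 11, 19, 31}.
v=31: a=31^2·(≡22), b=31^0·(≡3) mod 31; (22|31)=-1, (3|31)=-1; (−1)^{2·0·15}·(-1)^0·(-1)^2 = +1.
v=3: a=3^3·(≡1), b=3^-2·(≡1) mod 3; (1|3)=+1, (1|3)=+1; (−1)^{3·-2·1}·(+1)^-2·(+1)^3 = +1.
v=∞: 30 > 0 and -2 < 0  ⇒  (a,b)_∞ = +1.
v=11: a=11^0·(≡7), b=11^2·(≡9) mod 11; (7|11)=-1, (9|11)=+1; (−1)^{0·2·5}·(-1)^2·(+1)^0 = +1.
v=5: a=5^1·(≡4), b=5^0·(≡2) mod 5; (4|5)=+1, (2|5)=-1; (−1)^{1·0·2}·(+1)^0·(-1)^1 = -1.
v=7: a=7^-4·(≡2), b=7^0·(≡6) mod 7; (2|7)=+1, (6|7)=-1; (−1)^{-4·0·3}·(+1)^0·(-1)^-4 = +1.
v=19: a=19^-2·(≡9), b=19^2·(≡9) mod 19; (9|19)=+1, (9|19)=+1; (−1)^{-2·2·9}·(+1)^2·(+1)^-2 = +1.
v=2: v_2(a)=1, v_2(b)=1; units ≡ 7, 7 (mod 8); ε·ε+αω+βω = 1·1+1·0+1·0 ≡ 1  ⇒  (a,b)_2 = -1.
|Ram(30, -2)| = 2, even; anisotropic at {2, 5}.

[2, 5]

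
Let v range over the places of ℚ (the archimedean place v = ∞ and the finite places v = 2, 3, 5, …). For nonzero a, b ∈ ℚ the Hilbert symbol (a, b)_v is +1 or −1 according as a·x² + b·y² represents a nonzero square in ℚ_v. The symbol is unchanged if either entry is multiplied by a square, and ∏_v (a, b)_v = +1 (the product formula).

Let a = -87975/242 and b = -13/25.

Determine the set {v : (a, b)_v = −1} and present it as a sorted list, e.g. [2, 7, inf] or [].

[2, 13, 23, inf]

Mod squares: a ≡ -782, b ≡ -13. Check v ∈ {∞, 2, 3, 5, 11, 13, 17, 23}.
v=11: a=11^-2·(≡7), b=11^0·(≡3) mod 11; (7|11)=-1, (3|11)=+1; (−1)^{-2·0·5}·(-1)^0·(+1)^-2 = +1.
v=23: a=23^1·(≡9), b=23^0·(≡5) mod 23; (9|23)=+1, (5|23)=-1; (−1)^{1·0·11}·(+1)^0·(-1)^1 = -1.
v=5: a=5^2·(≡3), b=5^-2·(≡2) mod 5; (3|5)=-1, (2|5)=-1; (−1)^{2·-2·2}·(-1)^-2·(-1)^2 = +1.
v=17: a=17^1·(≡11), b=17^0·(≡9) mod 17; (11|17)=-1, (9|17)=+1; (−1)^{1·0·8}·(-1)^0·(+1)^1 = +1.
v=3: a=3^2·(≡1), b=3^0·(≡2) mod 3; (1|3)=+1, (2|3)=-1; (−1)^{2·0·1}·(+1)^0·(-1)^2 = +1.
v=2: v_2(a)=-1, v_2(b)=0; units ≡ 1, 3 (mod 8); ε·ε+αω+βω = 0·1+-1·1+0·0 ≡ 1  ⇒  (a,b)_2 = -1.
v=13: a=13^0·(≡6), b=13^1·(≡1) mod 13; (6|13)=-1, (1|13)=+1; (−1)^{0·1·6}·(-1)^1·(+1)^0 = -1.
v=∞: -782 < 0 and -13 < 0  ⇒  (a,b)_∞ = -1.
Ram(-782, -13) = {2, 13, 23, ∞}; no ℚ_2-point on the conic.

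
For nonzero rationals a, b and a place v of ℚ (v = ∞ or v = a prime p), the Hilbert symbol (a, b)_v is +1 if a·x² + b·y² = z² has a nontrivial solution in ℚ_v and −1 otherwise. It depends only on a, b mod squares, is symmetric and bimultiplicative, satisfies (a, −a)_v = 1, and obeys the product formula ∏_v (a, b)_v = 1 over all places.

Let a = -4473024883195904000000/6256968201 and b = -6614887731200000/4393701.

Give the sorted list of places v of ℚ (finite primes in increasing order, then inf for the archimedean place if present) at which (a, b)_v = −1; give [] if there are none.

(a, b) ≡ (-4991, -1575730) mod (ℚ^×)²; places V = {2, 3, 5, 7, 11, 13, 17, 23, 31, 43, 47, ∞}.
(a,b)_5: α=6, u≡4; β=5, v≡1 (mod 5); (4|5)=+1, (1|5)=+1; sign (−1)^0·+1^5·+1^6 = +1.
(a,b)_43: α=4, u≡15; β=2, v≡18 (mod 43); (15|43)=+1, (18|43)=-1; sign (−1)^0·+1^2·-1^4 = +1.
(a,b)_17: α=-2, u≡11; β=-1, v≡11 (mod 17); (11|17)=-1, (11|17)=-1; sign (−1)^0·-1^-1·-1^-2 = -1.
(a,b)_47: α=-2, u≡43; β=-2, v≡11 (mod 47); (43|47)=-1, (11|47)=-1; sign (−1)^0·-1^-2·-1^-2 = +1.
(a,b)_11: α=-2, u≡1; β=0, v≡3 (mod 11); (1|11)=+1, (3|11)=+1; sign (−1)^0·+1^0·+1^-2 = +1.
(a,b)_∞: sgn(-4991)=−, sgn(-1575730)=−, so -1.
(a,b)_7: α=1, u≡1; β=2, v≡6 (mod 7); (1|7)=+1, (6|7)=-1; sign (−1)^0·+1^2·-1^1 = -1.
(a,b)_2: α=24, β=15; u≡1, v≡7 (mod 8); ε(u)ε(v)=0·1, αω(v)=24·0, βω(u)=15·0; sum ≡ 0  ⇒  +1.
(a,b)_13: α=0, u≡10; β=-1, v≡7 (mod 13); (10|13)=+1, (7|13)=-1; sign (−1)^0·+1^-1·-1^0 = +1.
(a,b)_3: α=-4, u≡1; β=-2, v≡2 (mod 3); (1|3)=+1, (2|3)=-1; sign (−1)^0·+1^-2·-1^-4 = +1.
(a,b)_23: α=1, u≡13; β=1, v≡10 (mod 23); (13|23)=+1, (10|23)=-1; sign (−1)^1·+1^1·-1^1 = +1.
(a,b)_31: α=1, u≡28; β=1, v≡2 (mod 31); (28|31)=+1, (2|31)=+1; sign (−1)^1·+1^1·+1^1 = -1.
|Ram(-4991, -1575730)| = 4, even; anisotropic at {7, 17, 31, ∞}.

[7, 17, 31, inf]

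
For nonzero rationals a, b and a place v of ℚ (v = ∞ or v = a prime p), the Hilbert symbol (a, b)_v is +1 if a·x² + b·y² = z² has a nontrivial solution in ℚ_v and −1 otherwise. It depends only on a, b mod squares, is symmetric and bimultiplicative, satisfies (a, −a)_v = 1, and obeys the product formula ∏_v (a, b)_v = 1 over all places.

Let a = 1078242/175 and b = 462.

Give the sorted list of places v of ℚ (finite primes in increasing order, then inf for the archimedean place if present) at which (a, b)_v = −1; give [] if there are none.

Mod squares: a ≡ 7854, b ≡ 462. Check v ∈ {∞, 2, 3, 5, 7, 11, 17, 31}.
v=2: v_2(a)=1, v_2(b)=1; units ≡ 7, 7 (mod 8); ε·ε+αω+βω = 1·1+1·0+1·0 ≡ 1  ⇒  (a,b)_2 = -1.
v=3: a=3^1·(≡2), b=3^1·(≡1) mod 3; (2|3)=-1, (1|3)=+1; (−1)^{1·1·1}·(-1)^1·(+1)^1 = +1.
v=17: a=17^1·(≡10), b=17^0·(≡3) mod 17; (10|17)=-1, (3|17)=-1; (−1)^{1·0·8}·(-1)^0·(-1)^1 = -1.
v=∞: 7854 > 0 and 462 > 0  ⇒  (a,b)_∞ = +1.
v=7: a=7^-1·(≡1), b=7^1·(≡3) mod 7; (1|7)=+1, (3|7)=-1; (−1)^{-1·1·3}·(+1)^1·(-1)^-1 = +1.
v=11: a=11^1·(≡10), b=11^1·(≡9) mod 11; (10|11)=-1, (9|11)=+1; (−1)^{1·1·5}·(-1)^1·(+1)^1 = +1.
v=31: a=31^2·(≡22), b=31^0·(≡28) mod 31; (22|31)=-1, (28|31)=+1; (−1)^{2·0·15}·(-1)^0·(+1)^2 = +1.
v=5: a=5^-2·(≡1), b=5^0·(≡2) mod 5; (1|5)=+1, (2|5)=-1; (−1)^{-2·0·2}·(+1)^0·(-1)^-2 = +1.
(7854, 462 / ℚ) ramifies at {2, 17}: a division algebra.

[2, 17]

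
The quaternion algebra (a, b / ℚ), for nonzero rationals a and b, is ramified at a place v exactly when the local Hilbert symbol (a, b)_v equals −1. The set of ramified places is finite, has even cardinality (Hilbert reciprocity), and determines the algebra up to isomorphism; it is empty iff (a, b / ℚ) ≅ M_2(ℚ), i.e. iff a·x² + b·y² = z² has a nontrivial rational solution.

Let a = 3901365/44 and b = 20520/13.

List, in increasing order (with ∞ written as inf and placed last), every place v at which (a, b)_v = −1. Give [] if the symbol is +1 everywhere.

Mod squares: a ≡ 3135, b ≡ 7410. Check v ∈ {∞, 2, 3, 5, 11, 13, 19}.
v=5: a=5^1·(≡2), b=5^1·(≡3) mod 5; (2|5)=-1, (3|5)=-1; (−1)^{1·1·2}·(-1)^1·(-1)^1 = +1.
v=13: a=13^2·(≡2), b=13^-1·(≡6) mod 13; (2|13)=-1, (6|13)=-1; (−1)^{2·-1·6}·(-1)^-1·(-1)^2 = -1.
v=19: a=19^1·(≡13), b=19^1·(≡10) mod 19; (13|19)=-1, (10|19)=-1; (−1)^{1·1·9}·(-1)^1·(-1)^1 = -1.
v=3: a=3^5·(≡1), b=3^3·(≡1) mod 3; (1|3)=+1, (1|3)=+1; (−1)^{5·3·1}·(+1)^3·(+1)^5 = -1.
v=2: v_2(a)=-2, v_2(b)=3; units ≡ 7, 1 (mod 8); ε·ε+αω+βω = 1·0+-2·0+3·0 ≡ 0  ⇒  (a,b)_2 = +1.
v=∞: 3135 > 0 and 7410 > 0  ⇒  (a,b)_∞ = +1.
v=11: a=11^-1·(≡7), b=11^0·(≡8) mod 11; (7|11)=-1, (8|11)=-1; (−1)^{-1·0·5}·(-1)^0·(-1)^-1 = -1.
Ram(3135, 7410) = {3, 11, 13, 19}; no ℚ_3-point on the conic.

[3, 11, 13, 19]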